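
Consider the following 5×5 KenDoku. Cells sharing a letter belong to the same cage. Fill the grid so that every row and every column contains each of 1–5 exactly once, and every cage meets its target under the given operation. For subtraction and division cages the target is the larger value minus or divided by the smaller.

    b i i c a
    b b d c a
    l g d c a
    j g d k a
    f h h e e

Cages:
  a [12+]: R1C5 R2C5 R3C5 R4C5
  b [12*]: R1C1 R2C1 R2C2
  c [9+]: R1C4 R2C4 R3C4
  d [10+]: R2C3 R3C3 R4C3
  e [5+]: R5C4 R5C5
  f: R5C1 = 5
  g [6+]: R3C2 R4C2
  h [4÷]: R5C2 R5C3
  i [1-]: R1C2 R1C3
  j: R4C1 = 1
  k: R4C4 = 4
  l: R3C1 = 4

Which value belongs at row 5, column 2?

4

Cage l is given, which forces R3C1 = 4.
Cage j is a single given cell; hence R4C1 = 1.
Cage k is given, so R4C4 = 4.
Cage f is a single given cell; hence R5C1 = 5.
Cage b needs product 12, which forces R1C1 = 2.
Column 1 already has 1; hence R2C1 = 3.
Cage b needs product 12, which forces R2C2 = 2.
Cage g needs two cells with sum 6, which forces R3C2 = 1.
The two cells of cage g must have sum 6, leaving R4C2 = 5.
Row 4 now contains 5, which forces R4C5 = 2.
Column 2 already has 1, leaving R5C2 = 4.
Row 5 already has 4, which forces R5C3 = 1.
Row 5 already has 4, leaving R5C5 = 3.
Column 2 already has 4; hence R1C2 = 3.
Cage i's pair has difference 1, leaving R1C3 = 4.
Row 1 now contains 4, which forces R1C5 = 1.
Cage d needs sum 10, which forces R2C3 = 5.
Row 2 now contains 5, which forces R2C4 = 1.
1 is placed in column 5, leaving R2C5 = 4.
The 3 cells of cage d must have sum 10, so R3C3 = 2.
Column 5 already has 2, which forces R3C5 = 5.
Row 4 already has 2, so R4C3 = 3.
3 is placed in row 5, which forces R5C4 = 2.
Row 1 now contains 1, leaving R1C4 = 5.
5 is placed in row 3, leaving R3C4 = 3.
The full grid is 2 3 4 5 1 / 3 2 5 1 4 / 4 1 2 3 5 / 1 5 3 4 2 / 5 4 1 2 3.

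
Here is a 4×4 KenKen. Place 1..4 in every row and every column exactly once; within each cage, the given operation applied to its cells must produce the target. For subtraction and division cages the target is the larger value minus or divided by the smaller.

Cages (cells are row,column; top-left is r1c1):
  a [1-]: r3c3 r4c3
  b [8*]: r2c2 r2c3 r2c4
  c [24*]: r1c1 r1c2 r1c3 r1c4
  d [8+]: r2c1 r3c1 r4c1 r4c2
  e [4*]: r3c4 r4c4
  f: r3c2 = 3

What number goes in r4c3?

3

Cage f is given, so r3c2 = 3.
In row 2, 3 can only go at r2c1, so r2c1 = 3.
Cage d needs sum 8, so r3c1 = 2.
The 4 cells of cage d must have sum 8, so r4c1 = 1.
Cage d has sum 8, leaving r4c2 = 2.
2 is placed in row 4, leaving r4c3 = 3.
Row 4 already has 1, which forces r4c4 = 4.
Column 1 already has 1, so r1c1 = 4.
The 4 cells of cage c must have product 24, so r1c2 = 1.
The 4 cells of cage c must have product 24, leaving r1c3 = 2.
Cage c needs product 24; hence r1c4 = 3.
1 is placed in column 2, which forces r2c2 = 4.
Row 2 already has 4; hence r2c3 = 1.
1 is placed in row 2, which forces r2c4 = 2.
The two cells of cage a must have difference 1; hence r3c3 = 4.
Column 4 already has 4, which forces r3c4 = 1.
The full grid is 4 1 2 3 / 3 4 1 2 / 2 3 4 1 / 1 2 3 4.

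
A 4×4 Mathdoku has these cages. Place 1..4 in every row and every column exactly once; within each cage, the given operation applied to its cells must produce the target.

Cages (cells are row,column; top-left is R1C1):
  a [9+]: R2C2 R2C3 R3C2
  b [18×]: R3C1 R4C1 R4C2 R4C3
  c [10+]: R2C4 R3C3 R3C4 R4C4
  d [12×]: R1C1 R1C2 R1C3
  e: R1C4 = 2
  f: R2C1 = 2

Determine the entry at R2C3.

4

E is a freebie, so R1C4 = 2.
Cage f is given; hence R2C1 = 2.
Cage b has product 18; hence R3C1 = 3.
Column 1 now contains 2; hence R4C1 = 1.
Column 1 already has 1; hence R1C1 = 4.
The 4 cells of cage c must have sum 10, which forces R3C3 = 2.
2 is placed in column 3, which forces R4C3 = 3.
3 is placed in row 4; hence R4C4 = 4.
Cage d has product 12, so R1C2 = 3.
3 is placed in column 3, so R1C3 = 1.
Cage a needs sum 9, leaving R2C2 = 1.
3 is placed in column 3, which forces R2C3 = 4.
The 4 cells of cage c must have sum 10, which forces R2C4 = 3.
Row 3 now contains 2, leaving R3C2 = 4.
4 is placed in column 4, leaving R3C4 = 1.
3 is placed in row 4; hence R4C2 = 2.
The full grid is 4 3 1 2 / 2 1 4 3 / 3 4 2 1 / 1 2 3 4.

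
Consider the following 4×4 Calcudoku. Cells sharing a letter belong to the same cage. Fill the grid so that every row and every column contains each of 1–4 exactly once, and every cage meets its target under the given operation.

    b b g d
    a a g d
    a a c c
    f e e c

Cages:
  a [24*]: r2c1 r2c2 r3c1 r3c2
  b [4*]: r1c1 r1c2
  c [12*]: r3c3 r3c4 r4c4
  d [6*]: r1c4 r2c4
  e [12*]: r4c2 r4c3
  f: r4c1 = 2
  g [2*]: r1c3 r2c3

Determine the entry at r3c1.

Cage f is a single given cell, so r4c1 = 2.
In row 1, 3 can only go at r1c4, so r1c4 = 3.
Column 4 already has 3, which forces r2c4 = 2.
Cage c needs product 12, so r3c3 = 3.
Column 3 already has 3; hence r4c3 = 4.
Row 4 already has 4, which forces r4c4 = 1.
Cage g needs two cells with product 2, leaving r1c3 = 2.
Row 2 now contains 2, leaving r2c3 = 1.
Cage a needs product 24; hence r3c2 = 2.
1 is placed in column 4, so r3c4 = 4.
Row 4 already has 4; hence r4c2 = 3.
Cage a needs product 24, leaving r2c1 = 3.
Column 2 already has 3, which forces r2c2 = 4.
4 is placed in row 3; hence r3c1 = 1.
Column 1 already has 1, which forces r1c1 = 4.
Column 2 already has 4, so r1c2 = 1.
Completed grid: 4 1 2 3 / 3 4 1 2 / 1 2 3 4 / 2 3 4 1.

1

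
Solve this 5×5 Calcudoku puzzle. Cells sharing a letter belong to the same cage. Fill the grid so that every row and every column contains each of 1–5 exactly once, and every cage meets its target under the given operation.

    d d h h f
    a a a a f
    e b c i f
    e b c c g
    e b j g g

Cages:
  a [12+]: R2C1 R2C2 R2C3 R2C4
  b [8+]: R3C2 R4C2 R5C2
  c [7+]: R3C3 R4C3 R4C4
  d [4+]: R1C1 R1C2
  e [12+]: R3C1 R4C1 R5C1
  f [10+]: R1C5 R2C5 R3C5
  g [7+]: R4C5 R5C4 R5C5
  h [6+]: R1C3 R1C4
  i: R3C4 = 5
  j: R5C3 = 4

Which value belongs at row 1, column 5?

5

Cage i is given, which forces R3C4 = 5.
J is a freebie, leaving R5C3 = 4.
In row 2, 3 can only go at R2C5, so R2C5 = 3.
The 3 cells of cage f must have sum 10; hence R1C5 = 5.
Cage f needs sum 10, which forces R3C5 = 2.
Column 5 already has 2; hence R5C5 = 1.
Row 1 already has 5; hence R1C3 = 2.
The two cells of cage h must have sum 6, which forces R1C4 = 4.
1 is placed in column 5; hence R4C5 = 4.
Row 5 now contains 1, leaving R5C4 = 2.
Cage a has sum 12, so R2C3 = 5.
2 is placed in column 4, leaving R2C4 = 1.
The 3 cells of cage e must have sum 12, which forces R3C1 = 4.
Row 3 now contains 4, so R3C2 = 1.
Row 3 already has 1, leaving R3C3 = 3.
Column 2 already has 1; hence R4C2 = 2.
Column 3 already has 5, so R4C3 = 1.
Column 4 now contains 1, so R4C4 = 3.
Cage d's pair has sum 4, leaving R1C1 = 1.
Column 2 already has 1, leaving R1C2 = 3.
Column 1 already has 4, so R2C1 = 2.
Column 2 now contains 2, which forces R2C2 = 4.
3 is placed in row 4, which forces R4C1 = 5.
The 3 cells of cage e must have sum 12, which forces R5C1 = 3.
The 3 cells of cage b must have sum 8; hence R5C2 = 5.
Filled in: 1 3 2 4 5 / 2 4 5 1 3 / 4 1 3 5 2 / 5 2 1 3 4 / 3 5 4 2 1.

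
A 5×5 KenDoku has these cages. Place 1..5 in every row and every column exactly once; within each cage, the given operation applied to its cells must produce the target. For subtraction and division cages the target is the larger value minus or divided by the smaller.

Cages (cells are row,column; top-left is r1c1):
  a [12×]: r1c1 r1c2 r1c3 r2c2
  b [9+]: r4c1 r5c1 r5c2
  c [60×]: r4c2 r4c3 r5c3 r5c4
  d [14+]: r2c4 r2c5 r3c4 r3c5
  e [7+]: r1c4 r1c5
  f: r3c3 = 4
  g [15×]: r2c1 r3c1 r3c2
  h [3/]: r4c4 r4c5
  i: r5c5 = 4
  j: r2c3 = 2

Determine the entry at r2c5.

5

Cage j is given, leaving r2c3 = 2.
Cage f is a single given cell, so r3c3 = 4.
Cage i is given, leaving r5c5 = 4.
Row 2 already has 2, so r2c2 = 1.
Cage g has product 15, which forces r3c1 = 1.
Cage a needs product 12, leaving r1c3 = 1.
The 4 cells of cage d must have sum 14, which forces r2c4 = 4.
The only place for 5 in row 4 is r4c3.
5 is placed in column 3; hence r5c3 = 3.
The 3 cells of cage b must have sum 9, which forces r4c1 = 2.
Row 4 already has 2, so r4c2 = 4.
Cage b has sum 9, so r5c1 = 5.
Row 5 already has 3, which forces r5c2 = 2.
Row 5 already has 2; hence r5c4 = 1.
Cage a needs product 12, leaving r1c1 = 4.
4 is placed in column 2, leaving r1c2 = 3.
Column 1 already has 5, so r2c1 = 3.
Row 2 now contains 3; hence r2c5 = 5.
The 3 cells of cage g must have product 15, which forces r3c2 = 5.
Column 4 now contains 1, so r4c4 = 3.
Cage h needs two cells with quotient 3, leaving r4c5 = 1.
The two cells of cage e must have sum 7, leaving r1c4 = 5.
Column 5 already has 5, which forces r1c5 = 2.
Column 4 already has 3, which forces r3c4 = 2.
Cage d needs sum 14, which forces r3c5 = 3.
The full grid is 4 3 1 5 2 / 3 1 2 4 5 / 1 5 4 2 3 / 2 4 5 3 1 / 5 2 3 1 4.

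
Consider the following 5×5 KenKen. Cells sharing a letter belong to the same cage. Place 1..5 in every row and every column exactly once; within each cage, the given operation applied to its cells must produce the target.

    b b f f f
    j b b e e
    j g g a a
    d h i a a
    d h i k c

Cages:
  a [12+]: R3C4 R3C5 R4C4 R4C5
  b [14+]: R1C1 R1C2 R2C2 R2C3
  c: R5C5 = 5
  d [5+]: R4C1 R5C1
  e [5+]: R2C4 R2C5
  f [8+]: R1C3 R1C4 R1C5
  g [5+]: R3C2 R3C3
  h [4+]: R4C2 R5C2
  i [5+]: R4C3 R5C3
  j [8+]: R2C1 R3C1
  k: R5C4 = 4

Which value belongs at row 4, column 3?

Cage k is a single given cell, which forces R5C4 = 4.
Cage c is a single given cell; hence R5C5 = 5.
Row 4 needs a 5, and only R4C4 is open for it.
The only place for 5 in row 3 is R3C1.
Column 1 already has 5; hence R2C1 = 3.
Cage e needs two cells with sum 5, which forces R2C4 = 1.
The two cells of cage e must have sum 5, which forces R2C5 = 4.
Cage d's pair has sum 5; hence R4C1 = 4.
Cage d needs two cells with sum 5, leaving R5C1 = 1.
Row 5 already has 1, which forces R5C2 = 3.
3 is placed in row 5, which forces R5C3 = 2.
1 is placed in column 1, so R1C1 = 2.
Cage b has sum 14, which forces R1C2 = 5.
Row 1 now contains 5, leaving R1C3 = 4.
Row 1 now contains 2, leaving R1C4 = 3.
Cage f has sum 8, which forces R1C5 = 1.
The 4 cells of cage b must have sum 14, leaving R2C2 = 2.
Column 3 now contains 2; hence R2C3 = 5.
Column 4 already has 3, leaving R3C4 = 2.
1 is placed in column 5, so R3C5 = 3.
3 is placed in column 2, leaving R4C2 = 1.
Column 3 now contains 2; hence R4C3 = 3.
Column 5 already has 3; hence R4C5 = 2.
1 is placed in column 2, so R3C2 = 4.
3 is placed in row 3; hence R3C3 = 1.
Filled in: 2 5 4 3 1 / 3 2 5 1 4 / 5 4 1 2 3 / 4 1 3 5 2 / 1 3 2 4 5.

3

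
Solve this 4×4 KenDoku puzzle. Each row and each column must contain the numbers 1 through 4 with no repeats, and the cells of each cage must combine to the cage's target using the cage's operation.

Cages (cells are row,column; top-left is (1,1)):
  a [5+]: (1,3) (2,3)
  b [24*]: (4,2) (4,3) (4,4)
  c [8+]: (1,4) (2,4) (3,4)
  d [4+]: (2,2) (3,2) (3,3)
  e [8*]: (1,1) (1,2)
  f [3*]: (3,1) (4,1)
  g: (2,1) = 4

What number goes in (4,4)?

G is a freebie; hence (2,1) = 4.
Cage d has sum 4; hence (2,2) = 1.
Row 2 already has 1, which forces (2,4) = 3.
The 3 cells of cage d must have sum 4, which forces (3,2) = 2.
Cage d has sum 4, which forces (3,3) = 1.
Row 3 now contains 1, leaving (3,4) = 4.
4 is placed in column 4; hence (4,4) = 2.
Column 1 now contains 4, so (1,1) = 2.
2 is placed in column 2, leaving (1,2) = 4.
Cage a's pair has sum 5; hence (1,3) = 3.
4 is placed in column 4, leaving (1,4) = 1.
Row 2 already has 3; hence (2,3) = 2.
Row 3 now contains 1, which forces (3,1) = 3.
Cage f's pair has product 3, leaving (4,1) = 1.
4 is placed in column 2; hence (4,2) = 3.
3 is placed in column 3; hence (4,3) = 4.
The full grid is 2 4 3 1 / 4 1 2 3 / 3 2 1 4 / 1 3 4 2.

2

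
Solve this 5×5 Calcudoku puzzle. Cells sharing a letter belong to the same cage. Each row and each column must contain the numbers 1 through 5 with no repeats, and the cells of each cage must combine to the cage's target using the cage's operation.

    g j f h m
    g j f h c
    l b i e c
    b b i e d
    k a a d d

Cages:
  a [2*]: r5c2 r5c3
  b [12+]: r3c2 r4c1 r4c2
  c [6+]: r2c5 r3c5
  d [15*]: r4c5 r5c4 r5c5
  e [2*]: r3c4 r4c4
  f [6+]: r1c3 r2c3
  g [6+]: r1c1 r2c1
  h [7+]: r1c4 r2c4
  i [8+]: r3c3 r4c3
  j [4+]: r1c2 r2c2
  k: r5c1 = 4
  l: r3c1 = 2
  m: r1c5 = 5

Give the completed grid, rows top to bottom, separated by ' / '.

Cage m is a single given cell, so r1c5 = 5.
Cage l is given, leaving r3c1 = 2.
Row 3 now contains 2, which forces r3c4 = 1.
1 is placed in row 3; hence r3c5 = 4.
Column 4 now contains 1, which forces r4c4 = 2.
K is a freebie, leaving r5c1 = 4.
4 is placed in column 1; hence r1c1 = 1.
Row 1 already has 1, which forces r1c2 = 3.
Row 1 now contains 3, leaving r1c4 = 4.
Cage g's pair has sum 6, leaving r2c1 = 5.
3 is placed in column 2; hence r2c2 = 1.
Column 4 already has 4, so r2c4 = 3.
The two cells of cage c must have sum 6; hence r2c5 = 2.
3 is placed in column 2, leaving r3c2 = 5.
5 is placed in row 3; hence r3c3 = 3.
Column 1 now contains 5, leaving r4c1 = 3.
The 3 cells of cage b must have sum 12, leaving r4c2 = 4.
Column 3 now contains 3, leaving r4c3 = 5.
Row 4 now contains 3, leaving r4c5 = 1.
1 is placed in column 2; hence r5c2 = 2.
Row 5 now contains 2; hence r5c3 = 1.
Cage d needs product 15; hence r5c4 = 5.
Column 5 already has 1; hence r5c5 = 3.
Row 1 now contains 4, so r1c3 = 2.
Row 2 already has 2, leaving r2c3 = 4.

1 3 2 4 5 / 5 1 4 3 2 / 2 5 3 1 4 / 3 4 5 2 1 / 4 2 1 5 3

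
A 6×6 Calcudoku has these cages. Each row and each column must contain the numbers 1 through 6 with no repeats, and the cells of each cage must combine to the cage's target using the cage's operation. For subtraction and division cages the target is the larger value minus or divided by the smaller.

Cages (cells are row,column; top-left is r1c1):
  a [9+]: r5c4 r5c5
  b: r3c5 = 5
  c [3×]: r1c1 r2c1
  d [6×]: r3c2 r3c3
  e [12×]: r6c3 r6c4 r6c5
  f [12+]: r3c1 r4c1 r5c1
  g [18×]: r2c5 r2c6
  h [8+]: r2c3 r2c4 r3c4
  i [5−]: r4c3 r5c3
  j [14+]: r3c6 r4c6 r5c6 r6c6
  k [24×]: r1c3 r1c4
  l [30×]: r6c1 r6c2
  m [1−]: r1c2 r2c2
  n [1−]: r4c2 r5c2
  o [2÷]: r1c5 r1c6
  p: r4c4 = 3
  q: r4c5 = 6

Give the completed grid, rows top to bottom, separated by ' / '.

Cage b is given, so r3c5 = 5.
Cage p is a single given cell, so r4c4 = 3.
Cage q is given, so r4c5 = 6.
Column 5 already has 6; hence r2c5 = 3.
The two cells of cage g must have product 18, which forces r2c6 = 6.
6 is placed in row 4, so r4c3 = 1.
The two cells of cage i must have difference 5; hence r5c3 = 6.
Row 5 now contains 6; hence r5c4 = 5.
Column 5 already has 3, which forces r5c5 = 4.
Cage c needs two cells with product 3, leaving r1c1 = 3.
6 is placed in column 3, so r1c3 = 4.
Cage k's pair has product 24, so r1c4 = 6.
Row 2 already has 3, which forces r2c1 = 1.
Column 1 already has 1, leaving r5c1 = 2.
2 is placed in row 5, so r5c6 = 3.
Column 4 now contains 6, leaving r6c4 = 4.
Cage e needs product 12, which forces r6c5 = 1.
1 is placed in column 5, leaving r1c5 = 2.
The two cells of cage o must have quotient 2, leaving r1c6 = 1.
Cage h has sum 8, leaving r2c3 = 5.
Column 4 now contains 4; hence r2c4 = 2.
Cage f has sum 12, leaving r3c1 = 6.
The 3 cells of cage h must have sum 8; hence r3c4 = 1.
Cage f needs sum 12, which forces r4c1 = 4.
Cage n needs two cells with difference 1; hence r4c2 = 2.
2 is placed in row 4, so r4c6 = 5.
Row 5 already has 3, so r5c2 = 1.
Column 1 already has 6; hence r6c1 = 5.
Row 6 now contains 5, leaving r6c2 = 6.
Cage e has product 12; hence r6c3 = 3.
Column 6 already has 5, so r6c6 = 2.
Row 1 already has 1, so r1c2 = 5.
Row 2 already has 2; hence r2c2 = 4.
Column 2 already has 2, leaving r3c2 = 3.
Column 3 already has 3, leaving r3c3 = 2.
2 is placed in column 6, which forces r3c6 = 4.

3 5 4 6 2 1 / 1 4 5 2 3 6 / 6 3 2 1 5 4 / 4 2 1 3 6 5 / 2 1 6 5 4 3 / 5 6 3 4 1 2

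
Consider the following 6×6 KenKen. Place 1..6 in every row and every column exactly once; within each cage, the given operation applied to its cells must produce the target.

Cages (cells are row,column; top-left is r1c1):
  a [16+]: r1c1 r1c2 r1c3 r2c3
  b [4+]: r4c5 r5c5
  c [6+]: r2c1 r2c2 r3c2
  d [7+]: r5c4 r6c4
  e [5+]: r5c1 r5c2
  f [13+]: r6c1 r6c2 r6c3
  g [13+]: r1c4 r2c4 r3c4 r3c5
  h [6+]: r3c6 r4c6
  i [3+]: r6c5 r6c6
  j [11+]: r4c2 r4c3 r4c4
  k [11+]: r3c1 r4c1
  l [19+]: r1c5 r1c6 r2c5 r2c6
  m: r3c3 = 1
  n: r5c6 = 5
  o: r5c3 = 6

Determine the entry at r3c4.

Cage m is a single given cell; hence r3c3 = 1.
O is a freebie, leaving r5c3 = 6.
Cage n is given; hence r5c6 = 5.
Column 6 needs a 1, and only r6c6 is open for it.
Row 6 already has 1, leaving r6c5 = 2.
In row 6, 5 can only go at r6c4, so r6c4 = 5.
Cage d's pair has sum 7, which forces r5c4 = 2.
Row 5 needs a 3, and only r5c5 is open for it.
Column 5 now contains 3; hence r3c5 = 5.
Column 5 now contains 3, leaving r4c5 = 1.
Row 3 now contains 5, leaving r3c1 = 6.
The two cells of cage k must have sum 11; hence r4c1 = 5.
The 3 cells of cage f must have sum 13, leaving r6c2 = 6.
Cage j has sum 11, which forces r4c4 = 6.
In row 1, 1 can only go at r1c4, so r1c4 = 1.
Row 2 needs a 5, and only r2c3 is open for it.
The 4 cells of cage a must have sum 16, which forces r1c2 = 5.
Row 1 needs a 3, and only r1c6 is open for it.
Cage l needs sum 19, so r1c5 = 6.
Cage l needs sum 19, which forces r2c5 = 4.
Column 6 already has 3, leaving r2c6 = 6.
4 is placed in row 2, which forces r2c4 = 3.
Cage g has sum 13; hence r3c4 = 4.
Row 3 already has 4, so r3c6 = 2.
Column 6 now contains 2, leaving r4c6 = 4.
Row 3 now contains 2, leaving r3c2 = 3.
3 is placed in column 2, leaving r4c2 = 2.
Row 4 already has 2; hence r4c3 = 3.
Column 3 already has 3, which forces r6c3 = 4.
Cage a has sum 16, leaving r1c1 = 4.
Column 3 now contains 4, which forces r1c3 = 2.
The 3 cells of cage c must have sum 6, so r2c1 = 2.
Column 2 already has 2, so r2c2 = 1.
Column 1 now contains 4, which forces r5c1 = 1.
1 is placed in column 2, leaving r5c2 = 4.
Row 6 now contains 4; hence r6c1 = 3.
Completed grid: 4 5 2 1 6 3 / 2 1 5 3 4 6 / 6 3 1 4 5 2 / 5 2 3 6 1 4 / 1 4 6 2 3 5 / 3 6 4 5 2 1.

4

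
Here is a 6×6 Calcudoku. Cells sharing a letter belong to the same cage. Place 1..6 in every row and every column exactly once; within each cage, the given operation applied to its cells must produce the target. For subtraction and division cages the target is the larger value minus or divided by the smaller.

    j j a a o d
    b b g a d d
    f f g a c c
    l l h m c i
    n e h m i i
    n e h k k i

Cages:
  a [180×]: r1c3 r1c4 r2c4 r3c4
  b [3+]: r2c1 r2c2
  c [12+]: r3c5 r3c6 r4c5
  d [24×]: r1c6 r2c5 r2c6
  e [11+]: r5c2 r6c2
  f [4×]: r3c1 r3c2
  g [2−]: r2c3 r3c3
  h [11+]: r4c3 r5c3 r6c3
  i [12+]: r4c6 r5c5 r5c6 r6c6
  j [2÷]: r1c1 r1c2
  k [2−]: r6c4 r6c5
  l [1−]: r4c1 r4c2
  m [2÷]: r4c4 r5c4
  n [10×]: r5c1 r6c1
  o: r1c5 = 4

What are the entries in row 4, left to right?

O is a freebie, which forces r1c5 = 4.
The 3 cells of cage d must have product 24, so r2c6 = 4.
R5c1 and r6c1 in column 1 are {2, 5}, so r2c1 = 1.
Cage b needs two cells with sum 3, so r2c2 = 2.
1 is placed in column 1, leaving r3c1 = 4.
4 is placed in row 3, which forces r3c2 = 1.
Column 1 already has 4, so r4c1 = 3.
3 is placed in row 4, which forces r4c2 = 4.
1 is placed in column 1, which forces r1c1 = 6.
Column 2 already has 2, leaving r1c2 = 3.
Row 1 now contains 6, leaving r1c3 = 2.
2 is placed in row 1, which forces r1c6 = 1.
Row 1 now contains 1, leaving r1c4 = 5.
Cage d needs product 24, which forces r2c5 = 6.
6 is placed in row 2, which forces r2c4 = 3.
Cage a needs product 180, so r3c4 = 6.
6 is placed in row 3; hence r3c6 = 5.
Row 2 already has 3, leaving r2c3 = 5.
Row 3 now contains 5, so r3c3 = 3.
Row 3 now contains 5, so r3c5 = 2.
The 3 cells of cage c must have sum 12, which forces r4c5 = 5.
Cage i needs sum 12, which forces r5c5 = 1.
Column 5 already has 2, which forces r6c5 = 3.
Cage i needs sum 12, leaving r5c6 = 3.
Cage k needs two cells with difference 2, leaving r6c4 = 1.
Cage h needs sum 11, leaving r4c3 = 1.
Column 4 already has 1, which forces r4c4 = 2.
Row 4 now contains 2, leaving r4c6 = 6.
Cage m's pair has quotient 2; hence r5c4 = 4.
Column 6 already has 6, so r6c6 = 2.
The two cells of cage n must have product 10; hence r5c1 = 2.
Row 5 now contains 4; hence r5c3 = 6.
2 is placed in row 6, so r6c1 = 5.
5 is placed in row 6, which forces r6c2 = 6.
The 3 cells of cage h must have sum 11, so r6c3 = 4.
Row 5 already has 6, leaving r5c2 = 5.
Filled in: 6 3 2 5 4 1 / 1 2 5 3 6 4 / 4 1 3 6 2 5 / 3 4 1 2 5 6 / 2 5 6 4 1 3 / 5 6 4 1 3 2.

3 4 1 2 5 6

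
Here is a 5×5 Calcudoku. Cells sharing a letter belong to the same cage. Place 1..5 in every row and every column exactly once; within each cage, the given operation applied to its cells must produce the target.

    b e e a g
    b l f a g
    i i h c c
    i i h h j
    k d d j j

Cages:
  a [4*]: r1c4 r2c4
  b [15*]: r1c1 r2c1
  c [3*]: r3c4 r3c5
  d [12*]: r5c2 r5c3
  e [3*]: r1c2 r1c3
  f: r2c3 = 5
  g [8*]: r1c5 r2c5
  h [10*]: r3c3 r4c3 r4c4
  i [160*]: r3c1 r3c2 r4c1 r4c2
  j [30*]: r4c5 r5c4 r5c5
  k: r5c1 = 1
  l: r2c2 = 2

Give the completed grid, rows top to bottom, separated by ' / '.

Cage l is a single given cell; hence r2c2 = 2.
F is a freebie, so r2c3 = 5.
Row 2 now contains 2, which forces r2c5 = 4.
Cage k is given, so r5c1 = 1.
Cage b needs two cells with product 15, which forces r1c1 = 5.
The two cells of cage a must have product 4, so r1c4 = 4.
Column 5 already has 4, which forces r1c5 = 2.
Row 2 already has 5; hence r2c1 = 3.
Row 2 now contains 4; hence r2c4 = 1.
1 is placed in column 4, so r3c4 = 3.
3 is placed in row 3; hence r3c5 = 1.
The 3 cells of cage h must have product 10, leaving r4c4 = 5.
5 is placed in row 4, so r4c5 = 3.
Column 4 already has 5; hence r5c4 = 2.
Column 5 already has 3, leaving r5c5 = 5.
Cage i needs product 160, so r3c1 = 4.
Cage i needs product 160; hence r3c2 = 5.
Row 3 now contains 1, so r3c3 = 2.
Cage i needs product 160, which forces r4c1 = 2.
5 is placed in row 4, so r4c2 = 4.
Cage h needs product 10, which forces r4c3 = 1.
Column 2 already has 4; hence r5c2 = 3.
3 is placed in row 5; hence r5c3 = 4.
3 is placed in column 2, which forces r1c2 = 1.
Column 3 already has 1, leaving r1c3 = 3.

5 1 3 4 2 / 3 2 5 1 4 / 4 5 2 3 1 / 2 4 1 5 3 / 1 3 4 2 5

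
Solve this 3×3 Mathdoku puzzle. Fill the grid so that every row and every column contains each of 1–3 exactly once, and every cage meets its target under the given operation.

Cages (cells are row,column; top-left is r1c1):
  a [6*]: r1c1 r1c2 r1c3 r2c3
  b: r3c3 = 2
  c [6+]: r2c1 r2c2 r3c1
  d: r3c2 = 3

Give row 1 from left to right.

2 1 3

Cage a has product 6, leaving r2c3 = 1.
D is a freebie, leaving r3c2 = 3.
B is a freebie, so r3c3 = 2.
2 is placed in column 3; hence r1c3 = 3.
The 3 cells of cage c must have sum 6, so r2c1 = 3.
Column 2 already has 3, leaving r2c2 = 2.
Row 3 now contains 2, which forces r3c1 = 1.
1 is placed in column 1, so r1c1 = 2.
2 is placed in column 2, which forces r1c2 = 1.
Filled in: 2 1 3 / 3 2 1 / 1 3 2.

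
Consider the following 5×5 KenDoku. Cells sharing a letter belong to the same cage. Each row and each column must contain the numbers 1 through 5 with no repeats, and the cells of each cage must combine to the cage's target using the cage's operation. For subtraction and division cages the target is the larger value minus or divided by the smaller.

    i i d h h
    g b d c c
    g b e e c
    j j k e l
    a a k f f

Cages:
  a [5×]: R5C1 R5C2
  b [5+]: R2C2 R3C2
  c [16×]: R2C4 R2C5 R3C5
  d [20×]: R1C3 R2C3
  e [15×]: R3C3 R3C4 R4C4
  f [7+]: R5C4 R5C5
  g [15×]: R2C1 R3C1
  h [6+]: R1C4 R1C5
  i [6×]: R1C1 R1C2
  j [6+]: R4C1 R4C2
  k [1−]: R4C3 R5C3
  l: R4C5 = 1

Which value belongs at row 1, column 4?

1

Cage l is given, which forces R4C5 = 1.
Cage c needs product 16, leaving R2C4 = 2.
Column 5 already has 1, so R2C5 = 4.
The 3 cells of cage c must have product 16, so R3C5 = 2.
The two cells of cage d must have product 20, so R1C3 = 4.
Cage h's pair has sum 6; hence R1C4 = 1.
Column 5 already has 2, which forces R1C5 = 5.
The two cells of cage b must have sum 5, leaving R2C2 = 1.
Row 2 already has 4, so R2C3 = 5.
Cage b's pair has sum 5, leaving R3C2 = 4.
4 is placed in column 2, leaving R4C2 = 2.
Row 4 now contains 2, so R4C3 = 3.
Row 4 now contains 3; hence R4C4 = 5.
Column 2 now contains 1, leaving R5C2 = 5.
Cage f's pair has sum 7, so R5C4 = 4.
Cage f needs two cells with sum 7, which forces R5C5 = 3.
Cage i's pair has product 6, which forces R1C1 = 2.
Column 2 already has 2; hence R1C2 = 3.
Row 2 already has 5, so R2C1 = 3.
The two cells of cage g must have product 15, leaving R3C1 = 5.
3 is placed in column 3, which forces R3C3 = 1.
Column 4 already has 5, so R3C4 = 3.
Row 4 now contains 2, so R4C1 = 4.
5 is placed in row 5, leaving R5C1 = 1.
Cage k's pair has difference 1, leaving R5C3 = 2.
Completed grid: 2 3 4 1 5 / 3 1 5 2 4 / 5 4 1 3 2 / 4 2 3 5 1 / 1 5 2 4 3.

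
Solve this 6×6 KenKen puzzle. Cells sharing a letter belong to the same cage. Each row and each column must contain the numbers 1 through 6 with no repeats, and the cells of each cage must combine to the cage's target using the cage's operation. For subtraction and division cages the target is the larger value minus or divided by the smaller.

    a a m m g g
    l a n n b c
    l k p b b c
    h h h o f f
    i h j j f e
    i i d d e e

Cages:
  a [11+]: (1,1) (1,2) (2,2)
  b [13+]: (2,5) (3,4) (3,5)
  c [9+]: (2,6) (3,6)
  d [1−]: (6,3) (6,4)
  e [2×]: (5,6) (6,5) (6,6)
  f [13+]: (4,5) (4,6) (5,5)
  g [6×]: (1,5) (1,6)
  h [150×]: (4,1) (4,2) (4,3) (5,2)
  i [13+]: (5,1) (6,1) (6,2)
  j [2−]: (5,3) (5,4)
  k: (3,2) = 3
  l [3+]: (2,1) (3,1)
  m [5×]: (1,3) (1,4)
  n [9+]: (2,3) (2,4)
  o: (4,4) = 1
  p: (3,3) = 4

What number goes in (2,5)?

K is a freebie, leaving (3,2) = 3.
P is a freebie, leaving (3,3) = 4.
Cage o is a single given cell; hence (4,4) = 1.
The 4 cells of cage h must have product 150; hence (5,2) = 5.
Cage e has product 2, which forces (5,6) = 1.
Cage e has product 2, leaving (6,5) = 1.
Cage e needs product 2, so (6,6) = 2.
Cage m's pair has product 5, which forces (1,3) = 1.
Column 4 now contains 1; hence (1,4) = 5.
Cage g's pair has product 6, which forces (1,5) = 2.
Cage g needs two cells with product 6, leaving (1,6) = 3.
Column 6 already has 3, which forces (2,6) = 4.
The 4 cells of cage h must have product 150, which forces (4,2) = 2.
Cage j's pair has difference 2, leaving (5,4) = 4.
4 is placed in column 4, which forces (6,4) = 6.
The 3 cells of cage a must have sum 11, leaving (2,2) = 1.
The two cells of cage n must have sum 9, which forces (2,3) = 6.
Column 4 now contains 6, leaving (2,4) = 3.
Row 2 now contains 6, which forces (2,5) = 5.
Column 4 now contains 6, so (3,4) = 2.
5 is placed in column 5, so (3,5) = 6.
The two cells of cage c must have sum 9, which forces (3,6) = 5.
Cage f has sum 13, so (4,5) = 4.
The 3 cells of cage f must have sum 13; hence (4,6) = 6.
Cage i needs sum 13, leaving (5,1) = 6.
6 is placed in column 3; hence (5,3) = 2.
The 3 cells of cage f must have sum 13, which forces (5,5) = 3.
Cage i has sum 13, which forces (6,1) = 3.
Row 6 now contains 6, leaving (6,2) = 4.
The two cells of cage d must have difference 1, so (6,3) = 5.
6 is placed in column 1; hence (1,1) = 4.
Column 2 now contains 4, which forces (1,2) = 6.
1 is placed in row 2; hence (2,1) = 2.
Row 3 already has 2; hence (3,1) = 1.
Column 1 already has 3; hence (4,1) = 5.
5 is placed in column 3, so (4,3) = 3.
Completed grid: 4 6 1 5 2 3 / 2 1 6 3 5 4 / 1 3 4 2 6 5 / 5 2 3 1 4 6 / 6 5 2 4 3 1 / 3 4 5 6 1 2.

5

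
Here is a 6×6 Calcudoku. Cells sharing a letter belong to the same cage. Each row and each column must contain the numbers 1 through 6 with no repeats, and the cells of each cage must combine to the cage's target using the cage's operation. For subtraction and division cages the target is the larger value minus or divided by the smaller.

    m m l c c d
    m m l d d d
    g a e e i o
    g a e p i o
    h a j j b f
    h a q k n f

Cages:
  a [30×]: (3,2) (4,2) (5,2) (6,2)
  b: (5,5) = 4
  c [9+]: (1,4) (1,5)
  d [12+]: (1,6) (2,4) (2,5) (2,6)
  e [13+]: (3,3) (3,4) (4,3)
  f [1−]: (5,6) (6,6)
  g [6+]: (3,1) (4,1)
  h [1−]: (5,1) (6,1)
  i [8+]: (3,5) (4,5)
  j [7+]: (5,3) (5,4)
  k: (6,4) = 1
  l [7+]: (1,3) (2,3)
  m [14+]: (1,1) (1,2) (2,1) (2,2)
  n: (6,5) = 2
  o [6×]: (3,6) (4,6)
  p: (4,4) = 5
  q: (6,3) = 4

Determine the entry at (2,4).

Cage p is a single given cell; hence (4,4) = 5.
Cage b is given, so (5,5) = 4.
Q is a freebie, which forces (6,3) = 4.
K is a freebie, leaving (6,4) = 1.
N is a freebie, leaving (6,5) = 2.
Cage i's pair has sum 8, leaving (3,5) = 5.
Cage i's pair has sum 8; hence (4,5) = 3.
The two cells of cage c must have sum 9, which forces (1,4) = 3.
Column 5 now contains 3, which forces (1,5) = 6.
Column 5 already has 6, which forces (2,5) = 1.
Cage e needs sum 13, which forces (4,3) = 6.
In row 4, 4 can only go at (4,1), so (4,1) = 4.
4 is placed in column 1, which forces (3,1) = 2.
In row 3, 4 can only go at (3,4), so (3,4) = 4.
Cage e needs sum 13, which forces (3,3) = 3.
3 is placed in row 3, leaving (3,6) = 6.
3 is placed in row 3, so (3,2) = 1.
Cage a needs product 30, leaving (4,2) = 2.
The two cells of cage o must have product 6, so (4,6) = 1.
Cage f needs two cells with difference 1, so (5,6) = 2.
Cage f's pair has difference 1, leaving (6,6) = 3.
Cage m needs sum 14; hence (1,1) = 1.
Cage d needs sum 12; hence (2,4) = 2.
Cage a needs product 30, which forces (5,2) = 3.
Cage j's pair has sum 7, which forces (5,3) = 1.
2 is placed in row 5, leaving (5,4) = 6.
3 is placed in row 6, so (6,2) = 5.
Column 2 already has 5, which forces (1,2) = 4.
The two cells of cage l must have sum 7, so (1,3) = 2.
Row 1 now contains 4; hence (1,6) = 5.
The 4 cells of cage m must have sum 14, which forces (2,1) = 3.
Column 2 already has 3, so (2,2) = 6.
Row 2 already has 2; hence (2,3) = 5.
Column 6 now contains 5, which forces (2,6) = 4.
Row 5 already has 6; hence (5,1) = 5.
Row 6 now contains 5, which forces (6,1) = 6.
The full grid is 1 4 2 3 6 5 / 3 6 5 2 1 4 / 2 1 3 4 5 6 / 4 2 6 5 3 1 / 5 3 1 6 4 2 / 6 5 4 1 2 3.

2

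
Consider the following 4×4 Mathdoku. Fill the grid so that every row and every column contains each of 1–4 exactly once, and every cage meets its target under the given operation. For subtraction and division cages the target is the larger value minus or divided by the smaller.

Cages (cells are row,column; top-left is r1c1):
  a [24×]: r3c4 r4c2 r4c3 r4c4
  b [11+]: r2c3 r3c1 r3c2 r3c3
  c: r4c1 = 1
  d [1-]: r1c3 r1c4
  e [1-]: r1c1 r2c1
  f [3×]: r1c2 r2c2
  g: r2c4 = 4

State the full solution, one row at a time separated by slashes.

Cage g is a single given cell, leaving r2c4 = 4.
Cage c is a single given cell, leaving r4c1 = 1.
Cage a needs product 24; hence r3c4 = 1.
The 4 cells of cage b must have sum 11, so r2c3 = 2.
Row 2 already has 2, so r2c1 = 3.
3 is placed in row 2, so r2c2 = 1.
Column 2 now contains 1, leaving r1c2 = 3.
Row 1 already has 3, which forces r1c4 = 2.
Column 4 now contains 2, which forces r4c4 = 3.
Row 1 already has 2, so r1c1 = 4.
Cage d's pair has difference 1, so r1c3 = 1.
Column 1 now contains 4, so r3c1 = 2.
Row 3 already has 2, leaving r3c2 = 4.
Cage b needs sum 11; hence r3c3 = 3.
The 4 cells of cage a must have product 24; hence r4c2 = 2.
Row 4 already has 3, which forces r4c3 = 4.

4 3 1 2 / 3 1 2 4 / 2 4 3 1 / 1 2 4 3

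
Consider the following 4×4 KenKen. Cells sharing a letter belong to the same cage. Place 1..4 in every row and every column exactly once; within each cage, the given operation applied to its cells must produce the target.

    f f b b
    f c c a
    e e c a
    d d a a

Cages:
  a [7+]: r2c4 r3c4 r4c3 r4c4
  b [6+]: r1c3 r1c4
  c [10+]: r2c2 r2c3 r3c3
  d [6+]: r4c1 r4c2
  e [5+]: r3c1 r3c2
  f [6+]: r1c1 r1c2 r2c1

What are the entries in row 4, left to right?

4 2 1 3

Cage a needs sum 7, leaving r4c3 = 1.
In row 4, 3 can only go at r4c4, so r4c4 = 3.
In column 3, 3 can only go at r3c3, so r3c3 = 3.
The 3 cells of cage c must have sum 10, leaving r2c2 = 3.
Cage c has sum 10, leaving r2c3 = 4.
Column 3 now contains 4; hence r1c3 = 2.
The two cells of cage b must have sum 6, which forces r1c4 = 4.
Row 1 already has 4, leaving r1c1 = 3.
Row 1 now contains 2, leaving r1c2 = 1.
The 3 cells of cage f must have sum 6, which forces r2c1 = 2.
Row 2 now contains 2; hence r2c4 = 1.
1 is placed in column 2; hence r3c2 = 4.
1 is placed in column 4, so r3c4 = 2.
Column 1 already has 2, which forces r4c1 = 4.
Column 2 already has 4, leaving r4c2 = 2.
Row 3 already has 4, which forces r3c1 = 1.
The full grid is 3 1 2 4 / 2 3 4 1 / 1 4 3 2 / 4 2 1 3.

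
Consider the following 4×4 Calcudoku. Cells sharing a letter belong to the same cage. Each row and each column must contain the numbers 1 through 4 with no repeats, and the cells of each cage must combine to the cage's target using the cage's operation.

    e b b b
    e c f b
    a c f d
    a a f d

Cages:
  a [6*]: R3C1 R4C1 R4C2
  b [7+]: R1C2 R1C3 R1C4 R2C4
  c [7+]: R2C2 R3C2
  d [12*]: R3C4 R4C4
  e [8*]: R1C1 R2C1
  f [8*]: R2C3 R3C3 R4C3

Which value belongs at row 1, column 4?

The 4 cells of cage b must have sum 7; hence R2C4 = 1.
Row 1 needs a 4, and only R1C1 is open for it.
4 is placed in column 1; hence R2C1 = 2.
Row 2 already has 2, which forces R2C3 = 4.
Row 2 already has 4; hence R2C2 = 3.
The two cells of cage c must have sum 7, leaving R3C2 = 4.
Row 3 already has 4, which forces R3C4 = 3.
The 3 cells of cage a must have product 6, leaving R4C2 = 2.
Row 4 now contains 2, so R4C3 = 1.
Column 4 now contains 3, so R4C4 = 4.
Column 2 already has 2, leaving R1C2 = 1.
Cage b needs sum 7, leaving R1C3 = 3.
Column 4 now contains 3; hence R1C4 = 2.
3 is placed in row 3, so R3C1 = 1.
Column 3 already has 1; hence R3C3 = 2.
Row 4 already has 1, so R4C1 = 3.
Completed grid: 4 1 3 2 / 2 3 4 1 / 1 4 2 3 / 3 2 1 4.

2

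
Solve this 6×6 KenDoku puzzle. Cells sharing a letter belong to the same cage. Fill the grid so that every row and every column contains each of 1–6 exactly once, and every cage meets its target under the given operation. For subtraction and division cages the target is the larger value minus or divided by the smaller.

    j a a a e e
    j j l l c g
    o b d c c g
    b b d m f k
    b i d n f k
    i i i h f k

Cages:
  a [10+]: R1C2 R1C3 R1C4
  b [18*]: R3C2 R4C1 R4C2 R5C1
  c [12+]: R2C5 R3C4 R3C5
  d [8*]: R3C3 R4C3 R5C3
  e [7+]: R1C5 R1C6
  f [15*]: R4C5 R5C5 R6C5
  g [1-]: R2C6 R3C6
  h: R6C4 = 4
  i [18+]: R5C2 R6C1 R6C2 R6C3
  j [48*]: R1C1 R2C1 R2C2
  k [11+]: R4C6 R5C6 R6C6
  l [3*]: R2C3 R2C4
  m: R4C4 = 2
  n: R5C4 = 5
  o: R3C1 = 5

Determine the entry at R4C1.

O is a freebie, so R3C1 = 5.
M is a freebie; hence R4C4 = 2.
Cage n is given, which forces R5C4 = 5.
Cage h is a single given cell, so R6C4 = 4.
In row 6, 2 can only go at R6C6, so R6C6 = 2.
The only place for 4 in row 4 is R4C3.
Column 6 needs a 1, and only R1C6 is open for it.
Cage a needs sum 10, which forces R1C4 = 3.
Cage e needs two cells with sum 7; hence R1C5 = 6.
Column 4 now contains 3; hence R2C4 = 1.
Column 4 already has 1, leaving R3C4 = 6.
Row 2 already has 1; hence R2C3 = 3.
In row 1, 4 can only go at R1C1, so R1C1 = 4.
Column 2 needs a 4, and only R5C2 is open for it.
In row 4, 5 can only go at R4C5, so R4C5 = 5.
In row 2, 5 can only go at R2C6, so R2C6 = 5.
The two cells of cage g must have difference 1, so R3C6 = 4.
Cage c needs sum 12, leaving R2C5 = 4.
4 is placed in row 3, leaving R3C5 = 2.
Row 3 already has 2, so R3C3 = 1.
The 3 cells of cage d must have product 8, leaving R5C3 = 2.
Cage a needs sum 10, so R1C2 = 2.
2 is placed in column 3, so R1C3 = 5.
Column 2 already has 2, so R2C2 = 6.
Row 3 already has 1, leaving R3C2 = 3.
The 4 cells of cage b must have product 18, leaving R4C1 = 6.
Cage b has product 18, leaving R4C2 = 1.
Row 4 already has 6, which forces R4C6 = 3.
The 4 cells of cage b must have product 18, so R5C1 = 1.
Row 5 already has 1, leaving R5C5 = 3.
3 is placed in column 6, so R5C6 = 6.
Column 1 now contains 6, which forces R6C1 = 3.
Column 2 now contains 3, leaving R6C2 = 5.
Column 3 now contains 5, leaving R6C3 = 6.
3 is placed in column 5, which forces R6C5 = 1.
6 is placed in row 2; hence R2C1 = 2.
The full grid is 4 2 5 3 6 1 / 2 6 3 1 4 5 / 5 3 1 6 2 4 / 6 1 4 2 5 3 / 1 4 2 5 3 6 / 3 5 6 4 1 2.

6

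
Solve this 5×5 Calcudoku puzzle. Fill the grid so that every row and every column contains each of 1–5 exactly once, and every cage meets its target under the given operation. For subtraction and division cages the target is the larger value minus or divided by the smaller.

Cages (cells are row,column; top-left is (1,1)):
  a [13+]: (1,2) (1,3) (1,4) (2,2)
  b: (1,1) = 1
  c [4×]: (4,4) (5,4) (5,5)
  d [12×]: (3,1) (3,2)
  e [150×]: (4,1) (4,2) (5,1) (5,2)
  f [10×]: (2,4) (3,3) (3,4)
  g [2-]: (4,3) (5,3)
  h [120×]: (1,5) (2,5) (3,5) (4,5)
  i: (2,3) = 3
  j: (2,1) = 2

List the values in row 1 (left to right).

Cage b is a single given cell, which forces (1,1) = 1.
Cage j is given; hence (2,1) = 2.
Cage i is a single given cell; hence (2,3) = 3.
The only place for 1 in row 4 is (4,4).
1 is placed in column 4; hence (2,4) = 5.
Row 2 now contains 5; hence (2,5) = 4.
Cage f needs product 10, leaving (3,3) = 1.
Cage f has product 10, which forces (3,4) = 2.
1 is placed in column 4, so (5,4) = 4.
Cage c has product 4, which forces (5,5) = 1.
4 is placed in column 4, leaving (1,4) = 3.
Row 2 already has 4, so (2,2) = 1.
The two cells of cage g must have difference 2, leaving (4,3) = 4.
Row 5 already has 4, which forces (5,3) = 2.
Cage a needs sum 13, so (1,2) = 4.
4 is placed in column 3, which forces (1,3) = 5.
Row 1 already has 5, so (1,5) = 2.
Column 2 already has 4, leaving (3,2) = 3.
3 is placed in row 3, so (3,5) = 5.
Cage e has product 150, which forces (4,1) = 5.
The 4 cells of cage e must have product 150; hence (4,2) = 2.
Column 5 now contains 5, so (4,5) = 3.
The 4 cells of cage e must have product 150, leaving (5,1) = 3.
Row 5 already has 2; hence (5,2) = 5.
3 is placed in row 3, which forces (3,1) = 4.
Filled in: 1 4 5 3 2 / 2 1 3 5 4 / 4 3 1 2 5 / 5 2 4 1 3 / 3 5 2 4 1.

1 4 5 3 2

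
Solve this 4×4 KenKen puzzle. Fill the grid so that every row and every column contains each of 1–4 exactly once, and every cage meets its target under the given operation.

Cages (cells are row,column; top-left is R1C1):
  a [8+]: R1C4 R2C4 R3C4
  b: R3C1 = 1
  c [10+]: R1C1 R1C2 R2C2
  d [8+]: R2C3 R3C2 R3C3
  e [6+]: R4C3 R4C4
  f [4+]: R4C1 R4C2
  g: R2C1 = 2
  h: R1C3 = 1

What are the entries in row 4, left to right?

3 1 4 2

H is a freebie, so R1C3 = 1.
Cage g is given; hence R2C1 = 2.
Cage b is given; hence R3C1 = 1.
Column 1 now contains 1, which forces R4C1 = 3.
Row 4 now contains 3, which forces R4C2 = 1.
Column 1 now contains 3; hence R1C1 = 4.
Cage c needs sum 10; hence R1C2 = 2.
4 is placed in row 1, so R1C4 = 3.
The 3 cells of cage c must have sum 10, which forces R2C2 = 4.
Cage d has sum 8; hence R2C3 = 3.
Cage a has sum 8; hence R2C4 = 1.
The 3 cells of cage d must have sum 8; hence R3C2 = 3.
Cage d needs sum 8, which forces R3C3 = 2.
Column 4 now contains 3, so R3C4 = 4.
Column 3 now contains 2, so R4C3 = 4.
Column 4 now contains 4, leaving R4C4 = 2.
Completed grid: 4 2 1 3 / 2 4 3 1 / 1 3 2 4 / 3 1 4 2.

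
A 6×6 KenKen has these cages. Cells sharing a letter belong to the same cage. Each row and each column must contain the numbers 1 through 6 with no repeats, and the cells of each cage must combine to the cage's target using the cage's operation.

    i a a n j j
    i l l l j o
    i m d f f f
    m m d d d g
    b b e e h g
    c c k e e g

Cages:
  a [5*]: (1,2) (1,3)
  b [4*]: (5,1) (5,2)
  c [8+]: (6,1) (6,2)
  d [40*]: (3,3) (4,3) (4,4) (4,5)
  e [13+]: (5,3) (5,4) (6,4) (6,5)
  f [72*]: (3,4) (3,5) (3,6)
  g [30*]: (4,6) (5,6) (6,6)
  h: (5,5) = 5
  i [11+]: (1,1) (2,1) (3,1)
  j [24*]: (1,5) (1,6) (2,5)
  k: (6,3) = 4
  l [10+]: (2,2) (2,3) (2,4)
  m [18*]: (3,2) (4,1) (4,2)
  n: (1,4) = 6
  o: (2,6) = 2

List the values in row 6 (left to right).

6 2 4 5 3 1

N is a freebie, so (1,4) = 6.
Cage o is given, so (2,6) = 2.
H is a freebie, leaving (5,5) = 5.
Cage k is given; hence (6,3) = 4.
Cage j has product 24, so (1,5) = 2.
(5,1) and (5,2) in row 5 are {1, 4}, which forces (5,6) = 6.
Cage f needs product 72, leaving (3,5) = 6.
Column 5 now contains 6; hence (6,5) = 3.
Cage j has product 24, so (1,6) = 3.
Column 5 already has 3; hence (2,5) = 4.
Column 6 now contains 3, which forces (3,6) = 4.
Column 5 now contains 4, which forces (4,5) = 1.
Row 4 now contains 1, leaving (4,6) = 5.
Cage e needs sum 13, so (6,4) = 5.
Column 6 now contains 5, which forces (6,6) = 1.
Row 1 now contains 3, leaving (1,1) = 4.
Cage d has product 40, so (3,3) = 5.
Row 3 already has 4; hence (3,4) = 3.
5 is placed in row 4, leaving (4,3) = 2.
Cage d has product 40, leaving (4,4) = 4.
Column 1 now contains 4, which forces (5,1) = 1.
Row 5 already has 1, so (5,2) = 4.
Column 3 already has 2, so (5,3) = 3.
Column 4 now contains 3, so (5,4) = 2.
The two cells of cage a must have product 5, so (1,2) = 5.
Column 3 already has 5; hence (1,3) = 1.
Cage i has sum 11, so (2,1) = 5.
Cage l has sum 10, which forces (2,2) = 3.
Cage l needs sum 10, so (2,3) = 6.
Column 4 now contains 3, which forces (2,4) = 1.
Column 1 now contains 1, so (3,1) = 2.
Row 3 now contains 3; hence (3,2) = 1.
Column 2 now contains 3, so (4,2) = 6.
2 is placed in column 1; hence (6,1) = 6.
Column 2 already has 6, so (6,2) = 2.
6 is placed in row 4, which forces (4,1) = 3.
Completed grid: 4 5 1 6 2 3 / 5 3 6 1 4 2 / 2 1 5 3 6 4 / 3 6 2 4 1 5 / 1 4 3 2 5 6 / 6 2 4 5 3 1.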